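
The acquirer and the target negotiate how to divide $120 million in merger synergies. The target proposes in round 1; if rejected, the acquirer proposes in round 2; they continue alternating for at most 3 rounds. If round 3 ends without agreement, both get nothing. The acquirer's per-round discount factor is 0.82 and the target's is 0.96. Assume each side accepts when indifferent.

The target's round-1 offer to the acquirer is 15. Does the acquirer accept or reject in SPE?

Accept

Round 3 (the target proposes): rejection yields 0 for the acquirer; the target offers 0 and keeps 120.
Round 2 (the acquirer proposes): the target can get 120 next round, worth 0.96 × 120 = 115.2 now, so the acquirer offers 115.2, keeping 4.8.
So by rejecting in round 1, the acquirer gets 4.8 next round, worth 0.82 × 4.8 = 3.936 now.
Offer 15 ≥ 3.936, so the acquirer accepts.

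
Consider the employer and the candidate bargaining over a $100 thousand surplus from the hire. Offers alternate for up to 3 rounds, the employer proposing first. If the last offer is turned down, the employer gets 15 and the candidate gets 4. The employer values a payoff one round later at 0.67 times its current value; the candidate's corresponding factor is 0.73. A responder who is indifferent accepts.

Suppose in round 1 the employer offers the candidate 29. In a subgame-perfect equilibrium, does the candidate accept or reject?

Accept

Round 3 (the employer proposes): the candidate gets 4 if talks fail, so the employer offers 4 and keeps 96.
Round 2 (the candidate proposes): the employer can get 96 next round, worth 0.67 × 96 = 64.32 now. The candidate offers 64.32 and keeps 100 − 64.32 = 35.68.
So by rejecting in round 1, the candidate gets 35.68 next round, worth 0.73 × 35.68 = 26.0464 now.
Offer 29 ≥ 26.0464, so the candidate accepts.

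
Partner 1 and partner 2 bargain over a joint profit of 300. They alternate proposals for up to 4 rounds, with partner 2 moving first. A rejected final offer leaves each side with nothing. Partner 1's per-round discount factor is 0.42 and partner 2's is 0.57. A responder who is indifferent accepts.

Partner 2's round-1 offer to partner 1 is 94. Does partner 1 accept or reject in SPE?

Accept

Round 4 (partner 1 proposes): rejection yields 0 for partner 2; partner 1 offers 0 and keeps 300.
Round 3 (partner 2 proposes): partner 1 can get 300 next round, worth 0.42 × 300 = 126 now; partner 2 offers that and keeps 174.
Round 2 (partner 1 proposes): partner 2 can get 174 next round, worth 0.57 × 174 = 99.18 now. Partner 1 offers 99.18 and keeps 300 − 99.18 = 200.82.
So by rejecting in round 1, partner 1 gets 200.82 next round, worth 0.42 × 200.82 = 84.3444 now.
Offer 94 ≥ 84.3444, so partner 1 accepts.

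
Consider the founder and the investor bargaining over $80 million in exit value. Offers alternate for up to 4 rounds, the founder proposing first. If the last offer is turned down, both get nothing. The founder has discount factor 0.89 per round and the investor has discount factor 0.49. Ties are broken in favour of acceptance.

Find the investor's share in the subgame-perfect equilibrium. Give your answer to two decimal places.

By backward induction:
Round 4 (the investor proposes): the founder will accept anything ≥ 0, so the investor offers 0 and keeps 80.
Round 3 (the founder proposes): the investor can get 80 next round, worth 0.49 × 80 = 39.2 now, so the founder offers 39.2, keeping 40.8.
Round 2 (the investor proposes): the founder can get 40.8 next round, worth 0.89 × 40.8 = 36.312 now; the investor offers that and keeps 43.688.
Round 1 (the founder proposes): the investor can get 43.688 next round, worth 0.49 × 43.688 = 21.40712 now, so the founder offers 21.40712, keeping 58.59288.

21.41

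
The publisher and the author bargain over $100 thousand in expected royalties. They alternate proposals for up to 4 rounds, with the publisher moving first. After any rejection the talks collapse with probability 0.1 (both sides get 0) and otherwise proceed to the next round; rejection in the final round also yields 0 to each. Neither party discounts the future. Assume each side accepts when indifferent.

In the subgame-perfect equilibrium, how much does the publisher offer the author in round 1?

81.9

Round 4 (the author proposes): rejection yields 0 for the publisher; the author offers 0 and keeps 100.
Round 3 (the publisher proposes): rejecting gives the author an expected 0.9 × 100 = 90; the publisher offers that and keeps 10.
Round 2 (the author proposes): rejecting gives the publisher an expected 0.9 × 10 = 9. The author offers 9 and keeps 100 − 9 = 91.
Round 1 (the publisher proposes): rejecting gives the author an expected 0.9 × 91 = 81.9, so the publisher offers 81.9, keeping 18.1.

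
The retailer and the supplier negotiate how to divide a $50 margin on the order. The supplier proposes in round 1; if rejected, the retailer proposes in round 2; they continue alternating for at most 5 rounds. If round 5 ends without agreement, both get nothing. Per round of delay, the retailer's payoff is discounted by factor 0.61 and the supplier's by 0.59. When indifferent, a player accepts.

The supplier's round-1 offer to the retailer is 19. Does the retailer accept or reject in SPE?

Accept

Round 5 (the supplier proposes): rejection yields 0 for the retailer; the supplier offers 0 and keeps 50.
Round 4 (the retailer proposes): the supplier can get 50 next round, worth 0.59 × 50 = 29.5 now; the retailer offers that and keeps 20.5.
Round 3 (the supplier proposes): the retailer can get 20.5 next round, worth 0.61 × 20.5 = 12.505 now, so the supplier offers 12.505, keeping 37.495.
Round 2 (the retailer proposes): the supplier can get 37.495 next round, worth 0.59 × 37.495 = 22.12205 now; the retailer offers that and keeps 27.87795.
So by rejecting in round 1, the retailer gets 27.87795 next round, worth 0.61 × 27.87795 = 17.0055495 now.
Offer 19 ≥ 17.0055495, so the retailer accepts.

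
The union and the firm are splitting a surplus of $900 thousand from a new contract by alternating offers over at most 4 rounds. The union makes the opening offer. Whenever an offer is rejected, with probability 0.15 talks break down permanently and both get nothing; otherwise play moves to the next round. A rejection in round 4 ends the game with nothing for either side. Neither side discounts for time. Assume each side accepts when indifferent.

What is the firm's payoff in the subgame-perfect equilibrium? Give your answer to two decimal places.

Round 4 (the firm proposes): the union will accept anything ≥ 0, so the firm offers 0 and keeps 900.
Round 3 (the union proposes): rejecting gives the firm an expected 0.85 × 900 = 765. The union offers 765 and keeps 900 − 765 = 135.
Round 2 (the firm proposes): rejecting gives the union an expected 0.85 × 135 = 114.75. The firm offers 114.75 and keeps 900 − 114.75 = 785.25.
Round 1 (the union proposes): rejecting gives the firm an expected 0.85 × 785.25 = 667.4625, so the union offers 667.4625, keeping 232.5375.

667.46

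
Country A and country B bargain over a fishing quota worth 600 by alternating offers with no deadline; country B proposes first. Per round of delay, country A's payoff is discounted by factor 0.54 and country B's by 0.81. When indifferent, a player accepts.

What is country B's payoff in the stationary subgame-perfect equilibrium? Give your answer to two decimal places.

When country B proposes, country A accepts any offer worth at least 0.54 times what country A would get by proposing next round; and vice versa.
This gives x = 600 − 0.54y and y = 600 − 0.81x, where x and y are each side's share when it proposes.
Hence (1 − 0.54·0.81)x = 600(1 − 0.54), i.e. 0.5626·x = 276.
x ≈ 490.5795; country A's share is 600 − x ≈ 109.4205.

490.58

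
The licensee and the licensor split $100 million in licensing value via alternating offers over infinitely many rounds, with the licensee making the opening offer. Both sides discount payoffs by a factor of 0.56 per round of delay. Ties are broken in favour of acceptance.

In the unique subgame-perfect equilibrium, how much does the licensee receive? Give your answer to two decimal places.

64.10

Let x be the licensee's share when the licensee proposes and y be the licensor's share when the licensor proposes.
The licensor accepts iff offered ≥ 0.56·y, so x = 100 − 0.56y. Symmetrically y = 100 − 0.56x.
Substituting: x = 100 − 0.56(100 − 0.56x), giving x(1 − 0.56·0.56) = 100(1 − 0.56).
So x = 100 × 0.44 / 0.6864 ≈ 64.1026, and the licensor receives 100 − x ≈ 35.8974.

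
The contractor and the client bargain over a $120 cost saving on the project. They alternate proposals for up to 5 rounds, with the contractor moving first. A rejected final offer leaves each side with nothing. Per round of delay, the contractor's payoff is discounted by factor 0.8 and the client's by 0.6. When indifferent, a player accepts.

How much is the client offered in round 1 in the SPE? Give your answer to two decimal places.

Round 5 (the contractor proposes): rejection yields 0 for the client; the contractor offers 0 and keeps 120.
Round 4 (the client proposes): the contractor can get 120 next round, worth 0.8 × 120 = 96 now, so the client offers 96, keeping 24.
Round 3 (the contractor proposes): the client can get 24 next round, worth 0.6 × 24 = 14.4 now, so the contractor offers 14.4, keeping 105.6.
Round 2 (the client proposes): the contractor can get 105.6 next round, worth 0.8 × 105.6 = 84.48 now; the client offers that and keeps 35.52.
Round 1 (the contractor proposes): the client can get 35.52 next round, worth 0.6 × 35.52 = 21.312 now; the contractor offers that and keeps 98.688.

21.31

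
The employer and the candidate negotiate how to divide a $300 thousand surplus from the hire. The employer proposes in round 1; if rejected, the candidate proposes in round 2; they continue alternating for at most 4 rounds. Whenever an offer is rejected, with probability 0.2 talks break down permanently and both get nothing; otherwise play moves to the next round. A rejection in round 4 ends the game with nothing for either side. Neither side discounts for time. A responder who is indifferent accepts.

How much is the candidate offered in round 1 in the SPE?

Round 4 (the candidate proposes): the employer will accept anything ≥ 0, so the candidate offers 0 and keeps 300.
Round 3 (the employer proposes): rejecting gives the candidate an expected 0.8 × 300 = 240, so the employer offers 240, keeping 60.
Round 2 (the candidate proposes): rejecting gives the employer an expected 0.8 × 60 = 48, so the candidate offers 48, keeping 252.
Round 1 (the employer proposes): rejecting gives the candidate an expected 0.8 × 252 = 201.6. The employer offers 201.6 and keeps 300 − 201.6 = 98.4.

201.6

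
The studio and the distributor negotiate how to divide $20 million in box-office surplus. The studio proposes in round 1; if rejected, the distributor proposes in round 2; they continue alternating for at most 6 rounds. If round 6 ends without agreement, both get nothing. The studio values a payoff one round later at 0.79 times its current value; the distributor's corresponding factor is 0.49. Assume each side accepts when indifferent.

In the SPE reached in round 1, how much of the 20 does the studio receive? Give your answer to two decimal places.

Work backward from the last round.
Round 6 (the distributor proposes): the studio will accept anything ≥ 0, so the distributor offers 0 and keeps 20.
Round 5 (the studio proposes): the distributor can get 20 next round, worth 0.49 × 20 = 9.8 now; the studio offers that and keeps 10.2.
Round 4 (the distributor proposes): the studio can get 10.2 next round, worth 0.79 × 10.2 = 8.058 now; the distributor offers that and keeps 11.942.
Round 3 (the studio proposes): the distributor can get 11.942 next round, worth 0.49 × 11.942 = 5.85158 now. The studio offers 5.85158 and keeps 20 − 5.85158 = 14.14842.
Round 2 (the distributor proposes): the studio can get 14.14842 next round, worth 0.79 × 14.14842 = 11.1772518 now; the distributor offers that and keeps 8.8227482.
Round 1 (the studio proposes): the distributor can get 8.8227482 next round, worth 0.49 × 8.8227482 = 4.323146618 now; the studio offers that and keeps 15.676853382.

15.68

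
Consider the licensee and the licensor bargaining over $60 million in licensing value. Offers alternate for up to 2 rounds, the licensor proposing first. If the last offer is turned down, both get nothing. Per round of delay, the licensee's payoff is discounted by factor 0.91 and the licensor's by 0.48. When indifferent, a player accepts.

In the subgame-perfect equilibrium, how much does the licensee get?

54.6

Work backward from the last round.
Round 2 (the licensee proposes): rejection yields 0 for the licensor; the licensee offers 0 and keeps 60.
Round 1 (the licensor proposes): the licensee can get 60 next round, worth 0.91 × 60 = 54.6 now; the licensor offers that and keeps 5.4.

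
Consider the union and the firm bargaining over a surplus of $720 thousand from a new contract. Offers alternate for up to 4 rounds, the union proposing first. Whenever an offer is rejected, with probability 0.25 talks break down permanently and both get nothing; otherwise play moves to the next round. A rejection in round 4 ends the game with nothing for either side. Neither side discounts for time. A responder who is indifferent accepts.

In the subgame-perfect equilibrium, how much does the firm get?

438.75

Round 4 (the firm proposes): the union will accept anything ≥ 0, so the firm offers 0 and keeps 720.
Round 3 (the union proposes): rejecting gives the firm an expected 0.75 × 720 = 540. The union offers 540 and keeps 720 − 540 = 180.
Round 2 (the firm proposes): rejecting gives the union an expected 0.75 × 180 = 135. The firm offers 135 and keeps 720 − 135 = 585.
Round 1 (the union proposes): rejecting gives the firm an expected 0.75 × 585 = 438.75. The union offers 438.75 and keeps 720 − 438.75 = 281.25.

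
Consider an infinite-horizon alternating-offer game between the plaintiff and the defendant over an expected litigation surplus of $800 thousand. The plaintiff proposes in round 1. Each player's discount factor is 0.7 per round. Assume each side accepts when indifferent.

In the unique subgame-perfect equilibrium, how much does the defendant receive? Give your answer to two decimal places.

329.41

When the plaintiff proposes, the defendant accepts any offer worth at least 0.7 times what the defendant would get by proposing next round; and vice versa.
This gives x = 800 − 0.7y and y = 800 − 0.7x, where x and y are each side's share when it proposes.
Hence (1 − 0.7·0.7)x = 800(1 − 0.7), i.e. 0.51·x = 240.
x ≈ 470.5882; the defendant's share is 800 − x ≈ 329.4118.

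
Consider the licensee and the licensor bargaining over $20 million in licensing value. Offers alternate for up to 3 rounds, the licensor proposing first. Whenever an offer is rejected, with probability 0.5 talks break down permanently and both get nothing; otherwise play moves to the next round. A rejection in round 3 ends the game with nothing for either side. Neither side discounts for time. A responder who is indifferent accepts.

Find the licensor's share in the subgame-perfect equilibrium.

15

By backward induction:
Round 3 (the licensor proposes): rejection yields 0 for the licensee; the licensor offers 0 and keeps 20.
Round 2 (the licensee proposes): rejecting gives the licensor an expected 0.5 × 20 = 10. The licensee offers 10 and keeps 20 − 10 = 10.
Round 1 (the licensor proposes): rejecting gives the licensee an expected 0.5 × 10 = 5; the licensor offers that and keeps 15.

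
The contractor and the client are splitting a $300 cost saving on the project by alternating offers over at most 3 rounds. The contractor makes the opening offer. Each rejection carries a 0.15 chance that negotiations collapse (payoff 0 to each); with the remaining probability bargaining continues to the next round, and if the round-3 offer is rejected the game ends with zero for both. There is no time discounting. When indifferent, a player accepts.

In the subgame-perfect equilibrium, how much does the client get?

38.25

Round 3 (the contractor proposes): rejection yields 0 for the client; the contractor offers 0 and keeps 300.
Round 2 (the client proposes): rejecting gives the contractor an expected 0.85 × 300 = 255, so the client offers 255, keeping 45.
Round 1 (the contractor proposes): rejecting gives the client an expected 0.85 × 45 = 38.25. The contractor offers 38.25 and keeps 300 − 38.25 = 261.75.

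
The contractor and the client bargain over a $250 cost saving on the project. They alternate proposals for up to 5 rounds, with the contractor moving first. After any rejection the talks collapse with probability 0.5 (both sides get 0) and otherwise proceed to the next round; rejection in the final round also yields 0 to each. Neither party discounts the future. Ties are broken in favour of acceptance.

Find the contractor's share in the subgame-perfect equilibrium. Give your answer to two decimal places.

By backward induction:
Round 5 (the contractor proposes): rejection yields 0 for the client; the contractor offers 0 and keeps 250.
Round 4 (the client proposes): rejecting gives the contractor an expected 0.5 × 250 = 125; the client offers that and keeps 125.
Round 3 (the contractor proposes): rejecting gives the client an expected 0.5 × 125 = 62.5; the contractor offers that and keeps 187.5.
Round 2 (the client proposes): rejecting gives the contractor an expected 0.5 × 187.5 = 93.75, so the client offers 93.75, keeping 156.25.
Round 1 (the contractor proposes): rejecting gives the client an expected 0.5 × 156.25 = 78.125; the contractor offers that and keeps 171.875.

171.88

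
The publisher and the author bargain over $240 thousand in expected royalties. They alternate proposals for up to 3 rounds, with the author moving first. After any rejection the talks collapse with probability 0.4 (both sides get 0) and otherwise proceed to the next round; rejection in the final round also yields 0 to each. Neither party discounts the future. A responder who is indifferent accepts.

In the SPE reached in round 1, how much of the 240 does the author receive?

Round 3 (the author proposes): the publisher will accept anything ≥ 0, so the author offers 0 and keeps 240.
Round 2 (the publisher proposes): rejecting gives the author an expected 0.6 × 240 = 144. The publisher offers 144 and keeps 240 − 144 = 96.
Round 1 (the author proposes): rejecting gives the publisher an expected 0.6 × 96 = 57.6; the author offers that and keeps 182.4.

182.4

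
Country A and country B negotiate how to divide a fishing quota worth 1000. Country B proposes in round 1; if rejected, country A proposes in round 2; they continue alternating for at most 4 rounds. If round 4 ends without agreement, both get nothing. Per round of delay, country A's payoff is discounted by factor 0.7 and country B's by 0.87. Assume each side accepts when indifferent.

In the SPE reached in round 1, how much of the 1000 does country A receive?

517.3

Work backward from the last round.
Round 4 (country A proposes): country B will accept anything ≥ 0, so country A offers 0 and keeps 1000.
Round 3 (country B proposes): country A can get 1000 next round, worth 0.7 × 1000 = 700 now. Country B offers 700 and keeps 1000 − 700 = 300.
Round 2 (country A proposes): country B can get 300 next round, worth 0.87 × 300 = 261 now; country A offers that and keeps 739.
Round 1 (country B proposes): country A can get 739 next round, worth 0.7 × 739 = 517.3 now. Country B offers 517.3 and keeps 1000 − 517.3 = 482.7.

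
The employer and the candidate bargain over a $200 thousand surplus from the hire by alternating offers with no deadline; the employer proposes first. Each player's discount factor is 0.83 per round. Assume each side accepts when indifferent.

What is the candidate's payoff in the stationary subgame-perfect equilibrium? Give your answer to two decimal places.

90.71

Let x be the employer's share when the employer proposes and y be the candidate's share when the candidate proposes.
The candidate accepts iff offered ≥ 0.83·y, so x = 200 − 0.83y. Symmetrically y = 200 − 0.83x.
Substituting: x = 200 − 0.83(200 − 0.83x), giving x(1 − 0.83·0.83) = 200(1 − 0.83).
So x = 200 × 0.17 / 0.3111 ≈ 109.2896, and the candidate receives 200 − x ≈ 90.7104.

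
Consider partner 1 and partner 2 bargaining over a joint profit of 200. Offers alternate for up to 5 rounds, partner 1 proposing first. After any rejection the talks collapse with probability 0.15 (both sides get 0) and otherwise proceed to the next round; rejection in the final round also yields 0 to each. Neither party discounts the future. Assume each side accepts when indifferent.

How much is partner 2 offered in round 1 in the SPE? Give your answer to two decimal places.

43.92

Round 5 (partner 1 proposes): partner 2 will accept anything ≥ 0, so partner 1 offers 0 and keeps 200.
Round 4 (partner 2 proposes): rejecting gives partner 1 an expected 0.85 × 200 = 170, so partner 2 offers 170, keeping 30.
Round 3 (partner 1 proposes): rejecting gives partner 2 an expected 0.85 × 30 = 25.5; partner 1 offers that and keeps 174.5.
Round 2 (partner 2 proposes): rejecting gives partner 1 an expected 0.85 × 174.5 = 148.325; partner 2 offers that and keeps 51.675.
Round 1 (partner 1 proposes): rejecting gives partner 2 an expected 0.85 × 51.675 = 43.92375, so partner 1 offers 43.92375, keeping 156.07625.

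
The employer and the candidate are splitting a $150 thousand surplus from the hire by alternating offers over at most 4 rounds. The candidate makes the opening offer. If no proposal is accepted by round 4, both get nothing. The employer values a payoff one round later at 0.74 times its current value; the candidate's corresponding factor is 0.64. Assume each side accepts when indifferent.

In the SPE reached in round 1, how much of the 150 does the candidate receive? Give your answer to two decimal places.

57.47

Round 4 (the employer proposes): the candidate will accept anything ≥ 0, so the employer offers 0 and keeps 150.
Round 3 (the candidate proposes): the employer can get 150 next round, worth 0.74 × 150 = 111 now, so the candidate offers 111, keeping 39.
Round 2 (the employer proposes): the candidate can get 39 next round, worth 0.64 × 39 = 24.96 now. The employer offers 24.96 and keeps 150 − 24.96 = 125.04.
Round 1 (the candidate proposes): the employer can get 125.04 next round, worth 0.74 × 125.04 = 92.5296 now; the candidate offers that and keeps 57.4704.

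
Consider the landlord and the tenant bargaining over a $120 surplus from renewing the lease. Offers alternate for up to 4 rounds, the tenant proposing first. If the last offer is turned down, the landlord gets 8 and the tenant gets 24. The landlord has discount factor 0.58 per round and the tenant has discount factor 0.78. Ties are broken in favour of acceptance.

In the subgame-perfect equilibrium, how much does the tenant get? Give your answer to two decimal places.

79.50

By backward induction:
Round 4 (the landlord proposes): the tenant gets 24 if talks fail, so the landlord offers 24 and keeps 96.
Round 3 (the tenant proposes): the landlord can get 96 next round, worth 0.58 × 96 = 55.68 now. The tenant offers 55.68 and keeps 120 − 55.68 = 64.32.
Round 2 (the landlord proposes): the tenant can get 64.32 next round, worth 0.78 × 64.32 = 50.1696 now; the landlord offers that and keeps 69.8304.
Round 1 (the tenant proposes): the landlord can get 69.8304 next round, worth 0.58 × 69.8304 = 40.501632 now, so the tenant offers 40.501632, keeping 79.498368.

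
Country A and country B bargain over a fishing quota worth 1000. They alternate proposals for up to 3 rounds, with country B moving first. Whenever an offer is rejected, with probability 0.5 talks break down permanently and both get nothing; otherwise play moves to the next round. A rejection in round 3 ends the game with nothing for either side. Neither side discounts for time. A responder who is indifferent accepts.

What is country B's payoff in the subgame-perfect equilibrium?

By backward induction:
Round 3 (country B proposes): rejection yields 0 for country A; country B offers 0 and keeps 1000.
Round 2 (country A proposes): rejecting gives country B an expected 0.5 × 1000 = 500. Country A offers 500 and keeps 1000 − 500 = 500.
Round 1 (country B proposes): rejecting gives country A an expected 0.5 × 500 = 250; country B offers that and keeps 750.

750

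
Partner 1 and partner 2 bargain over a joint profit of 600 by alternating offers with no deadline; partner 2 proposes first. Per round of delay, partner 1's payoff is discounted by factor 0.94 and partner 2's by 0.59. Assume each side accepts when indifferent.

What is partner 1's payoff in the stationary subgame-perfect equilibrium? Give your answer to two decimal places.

519.17

Let x be partner 2's share when partner 2 proposes and y be partner 1's share when partner 1 proposes.
Partner 1 accepts iff offered ≥ 0.94·y, so x = 600 − 0.94y. Symmetrically y = 600 − 0.59x.
Substituting: x = 600 − 0.94(600 − 0.59x), giving x(1 − 0.59·0.94) = 600(1 − 0.94).
So x = 600 × 0.06 / 0.4454 ≈ 80.8262, and partner 1 receives 600 − x ≈ 519.1738.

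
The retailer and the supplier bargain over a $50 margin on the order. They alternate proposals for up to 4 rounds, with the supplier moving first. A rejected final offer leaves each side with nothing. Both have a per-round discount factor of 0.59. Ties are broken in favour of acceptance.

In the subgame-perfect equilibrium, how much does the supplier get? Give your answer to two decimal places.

Work backward from the last round.
Round 4 (the retailer proposes): the supplier will accept anything ≥ 0, so the retailer offers 0 and keeps 50.
Round 3 (the supplier proposes): the retailer can get 50 next round, worth 0.59 × 50 = 29.5 now, so the supplier offers 29.5, keeping 20.5.
Round 2 (the retailer proposes): the supplier can get 20.5 next round, worth 0.59 × 20.5 = 12.095 now; the retailer offers that and keeps 37.905.
Round 1 (the supplier proposes): the retailer can get 37.905 next round, worth 0.59 × 37.905 = 22.36395 now, so the supplier offers 22.36395, keeping 27.63605.

27.64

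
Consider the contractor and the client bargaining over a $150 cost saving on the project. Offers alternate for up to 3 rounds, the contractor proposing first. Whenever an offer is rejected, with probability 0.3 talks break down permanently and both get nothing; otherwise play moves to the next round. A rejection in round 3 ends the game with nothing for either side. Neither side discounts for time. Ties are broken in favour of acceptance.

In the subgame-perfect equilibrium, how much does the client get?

31.5

Round 3 (the contractor proposes): the client will accept anything ≥ 0, so the contractor offers 0 and keeps 150.
Round 2 (the client proposes): rejecting gives the contractor an expected 0.7 × 150 = 105, so the client offers 105, keeping 45.
Round 1 (the contractor proposes): rejecting gives the client an expected 0.7 × 45 = 31.5; the contractor offers that and keeps 118.5.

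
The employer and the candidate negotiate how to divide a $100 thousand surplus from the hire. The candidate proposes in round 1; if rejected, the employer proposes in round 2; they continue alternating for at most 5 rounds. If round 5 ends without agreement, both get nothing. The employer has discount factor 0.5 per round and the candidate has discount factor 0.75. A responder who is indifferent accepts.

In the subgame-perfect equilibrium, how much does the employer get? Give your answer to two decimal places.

Round 5 (the candidate proposes): rejection yields 0 for the employer; the candidate offers 0 and keeps 100.
Round 4 (the employer proposes): the candidate can get 100 next round, worth 0.75 × 100 = 75 now. The employer offers 75 and keeps 100 − 75 = 25.
Round 3 (the candidate proposes): the employer can get 25 next round, worth 0.5 × 25 = 12.5 now; the candidate offers that and keeps 87.5.
Round 2 (the employer proposes): the candidate can get 87.5 next round, worth 0.75 × 87.5 = 65.625 now, so the employer offers 65.625, keeping 34.375.
Round 1 (the candidate proposes): the employer can get 34.375 next round, worth 0.5 × 34.375 = 17.1875 now; the candidate offers that and keeps 82.8125.

17.19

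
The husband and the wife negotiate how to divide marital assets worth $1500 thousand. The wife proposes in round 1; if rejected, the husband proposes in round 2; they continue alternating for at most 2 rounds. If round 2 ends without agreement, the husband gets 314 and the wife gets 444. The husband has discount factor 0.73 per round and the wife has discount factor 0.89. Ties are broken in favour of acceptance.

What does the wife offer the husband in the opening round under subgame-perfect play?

Round 2 (the husband proposes): the wife gets 444 if talks fail, so the husband offers 444 and keeps 1056.
Round 1 (the wife proposes): the husband can get 1056 next round, worth 0.73 × 1056 = 770.88 now, so the wife offers 770.88, keeping 729.12.

770.88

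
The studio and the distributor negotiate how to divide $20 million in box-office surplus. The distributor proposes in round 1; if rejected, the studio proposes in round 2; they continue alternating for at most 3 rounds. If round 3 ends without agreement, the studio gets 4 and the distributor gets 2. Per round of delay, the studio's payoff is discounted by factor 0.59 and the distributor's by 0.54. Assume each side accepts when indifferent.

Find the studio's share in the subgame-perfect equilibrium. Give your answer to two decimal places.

Round 3 (the distributor proposes): the studio gets 4 if talks fail, so the distributor offers 4 and keeps 16.
Round 2 (the studio proposes): the distributor can get 16 next round, worth 0.54 × 16 = 8.64 now. The studio offers 8.64 and keeps 20 − 8.64 = 11.36.
Round 1 (the distributor proposes): the studio can get 11.36 next round, worth 0.59 × 11.36 = 6.7024 now. The distributor offers 6.7024 and keeps 20 − 6.7024 = 13.2976.

6.70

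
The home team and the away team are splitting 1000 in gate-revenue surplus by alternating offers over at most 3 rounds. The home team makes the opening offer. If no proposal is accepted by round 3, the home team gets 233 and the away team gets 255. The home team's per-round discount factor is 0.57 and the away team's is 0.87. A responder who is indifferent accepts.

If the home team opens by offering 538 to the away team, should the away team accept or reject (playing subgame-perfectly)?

Accept

Round 3 (the home team proposes): the away team gets 255 if talks fail, so the home team offers 255 and keeps 745.
Round 2 (the away team proposes): the home team can get 745 next round, worth 0.57 × 745 = 424.65 now, so the away team offers 424.65, keeping 575.35.
So by rejecting in round 1, the away team gets 575.35 next round, worth 0.87 × 575.35 = 500.5545 now.
Offer 538 ≥ 500.5545, so the away team accepts.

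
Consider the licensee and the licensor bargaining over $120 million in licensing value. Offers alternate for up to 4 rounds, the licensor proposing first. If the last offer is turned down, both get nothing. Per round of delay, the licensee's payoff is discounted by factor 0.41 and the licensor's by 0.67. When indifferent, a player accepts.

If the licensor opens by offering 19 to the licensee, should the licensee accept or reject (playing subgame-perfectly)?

Reject

Round 4 (the licensee proposes): rejection yields 0 for the licensor; the licensee offers 0 and keeps 120.
Round 3 (the licensor proposes): the licensee can get 120 next round, worth 0.41 × 120 = 49.2 now. The licensor offers 49.2 and keeps 120 − 49.2 = 70.8.
Round 2 (the licensee proposes): the licensor can get 70.8 next round, worth 0.67 × 70.8 = 47.436 now; the licensee offers that and keeps 72.564.
So by rejecting in round 1, the licensee gets 72.564 next round, worth 0.41 × 72.564 = 29.75124 now.
Offer 19 < 29.75124, so the licensee rejects.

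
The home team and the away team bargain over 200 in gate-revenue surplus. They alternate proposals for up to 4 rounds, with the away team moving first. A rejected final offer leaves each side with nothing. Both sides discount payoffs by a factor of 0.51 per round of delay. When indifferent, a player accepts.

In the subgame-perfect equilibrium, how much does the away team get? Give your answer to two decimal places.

123.49

Round 4 (the home team proposes): rejection yields 0 for the away team; the home team offers 0 and keeps 200.
Round 3 (the away team proposes): the home team can get 200 next round, worth 0.51 × 200 = 102 now, so the away team offers 102, keeping 98.
Round 2 (the home team proposes): the away team can get 98 next round, worth 0.51 × 98 = 49.98 now; the home team offers that and keeps 150.02.
Round 1 (the away team proposes): the home team can get 150.02 next round, worth 0.51 × 150.02 = 76.5102 now, so the away team offers 76.5102, keeping 123.4898.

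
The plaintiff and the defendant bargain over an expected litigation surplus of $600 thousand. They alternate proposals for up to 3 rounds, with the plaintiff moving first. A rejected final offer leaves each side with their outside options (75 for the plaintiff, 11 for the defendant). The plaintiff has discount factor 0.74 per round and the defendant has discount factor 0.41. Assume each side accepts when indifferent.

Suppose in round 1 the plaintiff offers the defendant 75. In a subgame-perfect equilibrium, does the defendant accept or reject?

Accept

Round 3 (the plaintiff proposes): the defendant gets 11 if talks fail, so the plaintiff offers 11 and keeps 589.
Round 2 (the defendant proposes): the plaintiff can get 589 next round, worth 0.74 × 589 = 435.86 now; the defendant offers that and keeps 164.14.
So by rejecting in round 1, the defendant gets 164.14 next round, worth 0.41 × 164.14 = 67.2974 now.
Offer 75 ≥ 67.2974, so the defendant accepts.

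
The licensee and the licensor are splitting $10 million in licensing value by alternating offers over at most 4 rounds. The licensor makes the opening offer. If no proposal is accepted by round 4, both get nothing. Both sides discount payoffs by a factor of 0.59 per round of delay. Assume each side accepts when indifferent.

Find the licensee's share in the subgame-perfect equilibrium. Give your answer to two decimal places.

Round 4 (the licensee proposes): the licensor will accept anything ≥ 0, so the licensee offers 0 and keeps 10.
Round 3 (the licensor proposes): the licensee can get 10 next round, worth 0.59 × 10 = 5.9 now. The licensor offers 5.9 and keeps 10 − 5.9 = 4.1.
Round 2 (the licensee proposes): the licensor can get 4.1 next round, worth 0.59 × 4.1 = 2.419 now, so the licensee offers 2.419, keeping 7.581.
Round 1 (the licensor proposes): the licensee can get 7.581 next round, worth 0.59 × 7.581 = 4.47279 now, so the licensor offers 4.47279, keeping 5.52721.

4.47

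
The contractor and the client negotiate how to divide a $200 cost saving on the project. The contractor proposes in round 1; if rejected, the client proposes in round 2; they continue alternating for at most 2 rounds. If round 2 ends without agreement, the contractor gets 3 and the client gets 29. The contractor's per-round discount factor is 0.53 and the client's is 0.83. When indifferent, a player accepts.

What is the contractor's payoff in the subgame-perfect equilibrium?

Round 2 (the client proposes): the contractor gets 3 if talks fail, so the client offers 3 and keeps 197.
Round 1 (the contractor proposes): the client can get 197 next round, worth 0.83 × 197 = 163.51 now, so the contractor offers 163.51, keeping 36.49.

36.49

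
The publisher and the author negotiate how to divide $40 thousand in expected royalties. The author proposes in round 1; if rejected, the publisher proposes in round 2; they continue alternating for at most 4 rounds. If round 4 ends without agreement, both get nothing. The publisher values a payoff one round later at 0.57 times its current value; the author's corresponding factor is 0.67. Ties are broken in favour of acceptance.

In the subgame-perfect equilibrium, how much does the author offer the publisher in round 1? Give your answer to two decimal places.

16.23

Round 4 (the publisher proposes): the author will accept anything ≥ 0, so the publisher offers 0 and keeps 40.
Round 3 (the author proposes): the publisher can get 40 next round, worth 0.57 × 40 = 22.8 now, so the author offers 22.8, keeping 17.2.
Round 2 (the publisher proposes): the author can get 17.2 next round, worth 0.67 × 17.2 = 11.524 now, so the publisher offers 11.524, keeping 28.476.
Round 1 (the author proposes): the publisher can get 28.476 next round, worth 0.57 × 28.476 = 16.23132 now, so the author offers 16.23132, keeping 23.76868.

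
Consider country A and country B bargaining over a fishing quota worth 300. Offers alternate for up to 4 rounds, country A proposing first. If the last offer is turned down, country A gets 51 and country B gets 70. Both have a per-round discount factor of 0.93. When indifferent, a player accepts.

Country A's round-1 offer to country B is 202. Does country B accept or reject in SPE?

Reject

Round 4 (country B proposes): country A gets 51 if talks fail, so country B offers 51 and keeps 249.
Round 3 (country A proposes): country B can get 249 next round, worth 0.93 × 249 = 231.57 now. Country A offers 231.57 and keeps 300 − 231.57 = 68.43.
Round 2 (country B proposes): country A can get 68.43 next round, worth 0.93 × 68.43 = 63.6399 now, so country B offers 63.6399, keeping 236.3601.
So by rejecting in round 1, country B gets 236.3601 next round, worth 0.93 × 236.3601 = 219.814893 now.
Offer 202 < 219.814893, so country B rejects.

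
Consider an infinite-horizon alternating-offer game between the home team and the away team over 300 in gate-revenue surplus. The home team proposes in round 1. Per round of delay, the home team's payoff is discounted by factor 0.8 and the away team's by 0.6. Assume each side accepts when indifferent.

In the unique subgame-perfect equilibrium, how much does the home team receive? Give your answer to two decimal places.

230.77

Let x be the home team's share when the home team proposes and y be the away team's share when the away team proposes.
The away team accepts iff offered ≥ 0.6·y, so x = 300 − 0.6y. Symmetrically y = 300 − 0.8x.
Substituting: x = 300 − 0.6(300 − 0.8x), giving x(1 − 0.8·0.6) = 300(1 − 0.6).
So x = 300 × 0.4 / 0.52 ≈ 230.7692, and the away team receives 300 − x ≈ 69.2308.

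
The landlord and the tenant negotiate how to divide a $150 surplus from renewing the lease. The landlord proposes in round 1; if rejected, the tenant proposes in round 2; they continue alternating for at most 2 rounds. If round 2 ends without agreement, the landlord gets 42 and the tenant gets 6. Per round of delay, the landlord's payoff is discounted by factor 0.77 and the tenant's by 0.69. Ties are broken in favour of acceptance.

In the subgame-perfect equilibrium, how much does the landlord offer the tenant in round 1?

74.52

Round 2 (the tenant proposes): the landlord gets 42 if talks fail, so the tenant offers 42 and keeps 108.
Round 1 (the landlord proposes): the tenant can get 108 next round, worth 0.69 × 108 = 74.52 now; the landlord offers that and keeps 75.48.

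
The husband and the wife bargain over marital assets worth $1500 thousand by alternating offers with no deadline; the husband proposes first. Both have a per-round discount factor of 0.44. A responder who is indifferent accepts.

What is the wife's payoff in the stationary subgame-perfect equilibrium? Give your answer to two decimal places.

When the husband proposes, the wife accepts any offer worth at least 0.44 times what the wife would get by proposing next round; and vice versa.
This gives x = 1500 − 0.44y and y = 1500 − 0.44x, where x and y are each side's share when it proposes.
Hence (1 − 0.44·0.44)x = 1500(1 − 0.44), i.e. 0.8064·x = 840.
x ≈ 1041.6667; the wife's share is 1500 − x ≈ 458.3333.

458.33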